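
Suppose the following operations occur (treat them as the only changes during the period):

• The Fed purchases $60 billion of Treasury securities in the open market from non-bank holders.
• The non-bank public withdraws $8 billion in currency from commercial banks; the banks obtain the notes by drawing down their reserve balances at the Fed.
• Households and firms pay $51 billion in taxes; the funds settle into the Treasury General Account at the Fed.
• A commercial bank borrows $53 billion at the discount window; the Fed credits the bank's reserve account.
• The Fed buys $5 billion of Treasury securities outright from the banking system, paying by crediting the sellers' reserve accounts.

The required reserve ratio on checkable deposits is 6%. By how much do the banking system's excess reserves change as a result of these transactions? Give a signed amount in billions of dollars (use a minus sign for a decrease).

Asset purchase (from non-banks) $60 billion: reserves +$60B, deposits +$60B.
Currency withdrawal $8 billion: reserves −$8B, deposits −$8B.
Government account inflow $51 billion: reserves −$51B, deposits −$51B.
Discount-window loan $53 billion: reserves +$53B, deposits 0.
OMO purchase (from banks) $5 billion: reserves +$5B, deposits 0.
Totals: Δreserves = +$59B, Δdeposits = +$1B.
Δrequired reserves = 6% × +$1B = +$0.06B.
Δexcess reserves = Δreserves − Δrequired = +$59B − (+$0.06B) = +$58.94 billion.

+$58.94 billion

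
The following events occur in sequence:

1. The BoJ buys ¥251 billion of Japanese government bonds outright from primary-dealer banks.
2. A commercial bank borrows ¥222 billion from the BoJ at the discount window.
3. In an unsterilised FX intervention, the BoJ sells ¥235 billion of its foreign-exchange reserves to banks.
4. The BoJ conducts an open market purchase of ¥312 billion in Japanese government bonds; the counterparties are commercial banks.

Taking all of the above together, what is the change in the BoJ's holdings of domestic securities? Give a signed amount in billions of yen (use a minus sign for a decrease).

+¥563 billion

OMO purchase (from banks) ¥251 billion: securities added to the BoJ's portfolio → +¥251B.
Discount-window loan ¥222 billion: the BoJ's securities portfolio is untouched → 0.
FX sale ¥235 billion: the BoJ's securities portfolio is untouched → 0.
OMO purchase (from banks) ¥312 billion: securities added to the BoJ's portfolio → +¥312B.
Net: 251 + 0 + 0 + 312 = +¥563 billion.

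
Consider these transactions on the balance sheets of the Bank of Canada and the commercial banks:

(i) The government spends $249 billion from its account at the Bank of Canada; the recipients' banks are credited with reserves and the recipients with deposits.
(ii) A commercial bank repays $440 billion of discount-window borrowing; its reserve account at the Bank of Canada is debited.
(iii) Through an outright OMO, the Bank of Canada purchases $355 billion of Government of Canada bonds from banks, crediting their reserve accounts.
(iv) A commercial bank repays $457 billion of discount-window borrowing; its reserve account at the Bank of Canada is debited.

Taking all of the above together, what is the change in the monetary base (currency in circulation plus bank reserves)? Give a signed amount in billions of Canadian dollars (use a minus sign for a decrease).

Government spending $249 billion: a non-base liability converts back to reserves → +$249B.
Discount-window repayment $440 billion: Bank of Canada balance sheet contracts → −$440B.
OMO purchase (from banks) $355 billion: Bank of Canada balance sheet expands → +$355B.
Discount-window repayment $457 billion: Bank of Canada balance sheet contracts → −$457B.
Net: 249 − 440 + 355 − 457 = -$293 billion.

-$293 billion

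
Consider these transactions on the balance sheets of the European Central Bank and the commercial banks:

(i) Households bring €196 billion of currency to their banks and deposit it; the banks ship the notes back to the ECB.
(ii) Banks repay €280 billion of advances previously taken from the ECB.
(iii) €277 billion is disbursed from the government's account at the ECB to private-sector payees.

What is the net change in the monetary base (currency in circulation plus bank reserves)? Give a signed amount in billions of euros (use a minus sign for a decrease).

ECB balance sheet:
  Assets:      Loans to banks −€280B
  Liabilities: Bank reserves +€193B, Currency in circulation −€196B, Government deposits −€277B
Commercial banking system:
  Assets:      Reserves at CB +€193B
  Liabilities: Checkable deposits +€473B, Borrowings from CB −€280B
Monetary base = currency + reserves: −€196B + (+€193B) = -€3 billion.

-€3 billion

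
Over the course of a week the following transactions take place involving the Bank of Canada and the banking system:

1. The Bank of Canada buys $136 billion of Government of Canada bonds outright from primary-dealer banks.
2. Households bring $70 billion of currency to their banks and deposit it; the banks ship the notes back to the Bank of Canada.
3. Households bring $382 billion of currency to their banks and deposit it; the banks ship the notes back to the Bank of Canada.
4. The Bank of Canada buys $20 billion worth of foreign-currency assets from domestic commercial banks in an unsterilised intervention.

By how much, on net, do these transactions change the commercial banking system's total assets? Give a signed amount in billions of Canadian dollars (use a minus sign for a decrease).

Bank of Canada balance sheet:
  Assets:      Securities +$136B, Foreign assets +$20B
  Liabilities: Bank reserves +$608B, Currency in circulation −$452B
Commercial banking system:
  Assets:      Reserves at CB +$608B, Securities −$136B, Foreign assets −$20B
  Liabilities: Checkable deposits +$452B
Change in total bank assets = +$452 billion.

+$452 billion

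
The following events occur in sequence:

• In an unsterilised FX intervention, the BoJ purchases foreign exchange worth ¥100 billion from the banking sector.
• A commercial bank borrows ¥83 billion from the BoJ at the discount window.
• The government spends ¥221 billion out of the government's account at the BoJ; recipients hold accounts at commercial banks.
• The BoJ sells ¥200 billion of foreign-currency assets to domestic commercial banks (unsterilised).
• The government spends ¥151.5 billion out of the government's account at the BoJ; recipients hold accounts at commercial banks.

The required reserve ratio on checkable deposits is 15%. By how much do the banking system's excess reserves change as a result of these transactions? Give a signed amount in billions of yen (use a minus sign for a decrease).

+¥299.625 billion

FX purchase ¥100 billion: reserves +¥100B, deposits 0.
Discount-window loan ¥83 billion: reserves +¥83B, deposits 0.
Government spending ¥221 billion: reserves +¥221B, deposits +¥221B.
FX sale ¥200 billion: reserves −¥200B, deposits 0.
Government spending ¥151.5 billion: reserves +¥151.5B, deposits +¥151.5B.
Totals: Δreserves = +¥355.5B, Δdeposits = +¥372.5B.
Δrequired reserves = 15% × +¥372.5B = +¥55.875B.
Δexcess reserves = Δreserves − Δrequired = +¥355.5B − (+¥55.875B) = +¥299.625 billion.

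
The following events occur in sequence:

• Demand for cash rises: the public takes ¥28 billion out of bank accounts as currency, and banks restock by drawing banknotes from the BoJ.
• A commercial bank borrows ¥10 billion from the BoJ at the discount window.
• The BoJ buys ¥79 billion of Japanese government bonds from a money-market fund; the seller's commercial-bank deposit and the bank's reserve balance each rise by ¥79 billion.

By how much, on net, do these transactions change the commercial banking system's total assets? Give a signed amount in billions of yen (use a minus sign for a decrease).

+¥61 billion

Currency withdrawal ¥28 billion: bank balance sheets shrink → −¥28B.
Discount-window loan ¥10 billion: bank balance sheets expand → +¥10B.
Asset purchase (from non-banks) ¥79 billion: bank balance sheets expand → +¥79B.
Net: −28 + 10 + 79 = +¥61 billion.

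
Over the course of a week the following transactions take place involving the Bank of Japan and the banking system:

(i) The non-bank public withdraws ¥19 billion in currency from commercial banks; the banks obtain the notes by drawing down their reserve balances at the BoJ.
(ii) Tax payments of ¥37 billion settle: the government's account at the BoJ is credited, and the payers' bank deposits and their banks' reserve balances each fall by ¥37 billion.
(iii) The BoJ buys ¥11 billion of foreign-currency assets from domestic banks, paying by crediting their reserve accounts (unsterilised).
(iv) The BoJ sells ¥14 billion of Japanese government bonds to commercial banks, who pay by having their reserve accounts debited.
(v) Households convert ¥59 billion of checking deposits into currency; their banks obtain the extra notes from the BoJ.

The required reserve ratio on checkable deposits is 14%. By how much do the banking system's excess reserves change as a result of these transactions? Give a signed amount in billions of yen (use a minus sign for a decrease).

-¥101.9 billion

Currency withdrawal ¥19 billion: reserves −¥19B, deposits −¥19B.
Government account inflow ¥37 billion: reserves −¥37B, deposits −¥37B.
FX purchase ¥11 billion: reserves +¥11B, deposits 0.
OMO sale (to banks) ¥14 billion: reserves −¥14B, deposits 0.
Currency withdrawal ¥59 billion: reserves −¥59B, deposits −¥59B.
Totals: Δreserves = −¥118B, Δdeposits = −¥115B.
Δrequired reserves = 14% × −¥115B = −¥16.1B.
Δexcess reserves = Δreserves − Δrequired = −¥118B − (−¥16.1B) = -¥101.9 billion.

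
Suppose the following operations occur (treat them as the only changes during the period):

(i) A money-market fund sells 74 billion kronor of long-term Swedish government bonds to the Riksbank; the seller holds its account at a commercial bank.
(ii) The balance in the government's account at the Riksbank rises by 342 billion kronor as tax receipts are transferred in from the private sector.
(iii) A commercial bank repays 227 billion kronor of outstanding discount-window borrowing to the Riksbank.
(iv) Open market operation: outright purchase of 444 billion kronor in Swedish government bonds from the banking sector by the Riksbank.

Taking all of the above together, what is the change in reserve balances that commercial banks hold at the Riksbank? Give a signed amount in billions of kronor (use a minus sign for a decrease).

-51 billion

Riksbank balance sheet:
  Assets:      Securities +518B, Loans to banks −227B
  Liabilities: Bank reserves −51B, Government deposits +342B
So the change in reserve balances that commercial banks hold at the Riksbank is -51 billion.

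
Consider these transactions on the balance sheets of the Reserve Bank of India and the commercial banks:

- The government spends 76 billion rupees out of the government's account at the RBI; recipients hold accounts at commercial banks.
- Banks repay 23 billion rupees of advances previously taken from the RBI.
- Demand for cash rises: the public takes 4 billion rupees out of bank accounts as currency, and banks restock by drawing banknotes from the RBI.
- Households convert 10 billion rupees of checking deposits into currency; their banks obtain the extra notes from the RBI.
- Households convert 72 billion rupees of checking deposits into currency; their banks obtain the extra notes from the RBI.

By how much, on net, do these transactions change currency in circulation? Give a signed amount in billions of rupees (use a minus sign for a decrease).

+86 billion

Government spending 76 billion rupees: no currency enters or leaves circulation → 0.
Discount-window repayment 23 billion rupees: no currency enters or leaves circulation → 0.
Currency withdrawal 4 billion rupees: notes leave the central bank → +4B.
Currency withdrawal 10 billion rupees: notes leave the central bank → +10B.
Currency withdrawal 72 billion rupees: notes leave the central bank → +72B.
Net: 0 + 0 + 4 + 10 + 72 = +86 billion.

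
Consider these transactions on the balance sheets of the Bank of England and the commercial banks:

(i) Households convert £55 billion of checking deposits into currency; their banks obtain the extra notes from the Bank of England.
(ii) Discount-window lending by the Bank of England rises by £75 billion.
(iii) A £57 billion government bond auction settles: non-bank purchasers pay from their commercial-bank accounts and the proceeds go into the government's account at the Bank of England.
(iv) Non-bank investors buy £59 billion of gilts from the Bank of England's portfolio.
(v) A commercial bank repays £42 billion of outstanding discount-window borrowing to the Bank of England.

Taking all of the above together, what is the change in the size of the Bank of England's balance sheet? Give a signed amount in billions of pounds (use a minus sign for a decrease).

-£26 billion

Bank of England balance sheet:
  Assets:      Securities −£59B, Loans to banks +£33B
  Liabilities: Bank reserves −£138B, Currency in circulation +£55B, Government deposits +£57B
Commercial banking system:
  Assets:      Reserves at CB −£138B
  Liabilities: Checkable deposits −£171B, Borrowings from CB +£33B
Change in total Bank of England assets = -£26 billion.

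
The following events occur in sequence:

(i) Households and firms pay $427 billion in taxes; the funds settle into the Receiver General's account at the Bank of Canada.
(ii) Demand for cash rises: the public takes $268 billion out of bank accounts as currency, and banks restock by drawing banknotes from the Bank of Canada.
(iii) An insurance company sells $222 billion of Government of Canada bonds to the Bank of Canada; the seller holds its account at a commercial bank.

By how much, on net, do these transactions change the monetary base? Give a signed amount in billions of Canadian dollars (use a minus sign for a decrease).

-$205 billion

Bank of Canada balance sheet:
  Assets:      Securities +$222B
  Liabilities: Bank reserves −$473B, Currency in circulation +$268B, Government deposits +$427B
Monetary base = currency + reserves: +$268B + (−$473B) = -$205 billion.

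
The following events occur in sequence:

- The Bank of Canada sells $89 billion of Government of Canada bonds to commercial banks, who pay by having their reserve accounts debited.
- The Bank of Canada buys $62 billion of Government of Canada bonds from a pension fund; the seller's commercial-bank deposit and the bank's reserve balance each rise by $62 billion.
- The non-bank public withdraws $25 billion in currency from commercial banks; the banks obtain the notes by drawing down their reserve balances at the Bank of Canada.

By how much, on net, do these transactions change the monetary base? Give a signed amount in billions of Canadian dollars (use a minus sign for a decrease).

-$27 billion

Bank of Canada balance sheet:
  Assets:      Securities −$27B
  Liabilities: Bank reserves −$52B, Currency in circulation +$25B
Commercial banking system:
  Assets:      Reserves at CB −$52B, Securities +$89B
  Liabilities: Checkable deposits +$37B
Monetary base = currency + reserves: +$25B + (−$52B) = -$27 billion.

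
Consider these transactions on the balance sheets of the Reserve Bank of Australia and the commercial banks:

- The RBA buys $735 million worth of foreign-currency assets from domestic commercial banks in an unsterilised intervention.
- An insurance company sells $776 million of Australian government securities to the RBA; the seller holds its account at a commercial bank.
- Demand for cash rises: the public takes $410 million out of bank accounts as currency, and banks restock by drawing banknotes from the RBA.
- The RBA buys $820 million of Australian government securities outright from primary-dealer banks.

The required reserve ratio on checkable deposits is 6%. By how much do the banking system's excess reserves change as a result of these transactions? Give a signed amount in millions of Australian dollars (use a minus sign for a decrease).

+$1899.04 million

FX purchase $735 million: reserves +$735M, deposits 0.
Asset purchase (from non-banks) $776 million: reserves +$776M, deposits +$776M.
Currency withdrawal $410 million: reserves −$410M, deposits −$410M.
OMO purchase (from banks) $820 million: reserves +$820M, deposits 0.
Totals: Δreserves = +$1921M, Δdeposits = +$366M.
Δrequired reserves = 6% × +$366M = +$21.96M.
Δexcess reserves = Δreserves − Δrequired = +$1921M − (+$21.96M) = +$1899.04 million.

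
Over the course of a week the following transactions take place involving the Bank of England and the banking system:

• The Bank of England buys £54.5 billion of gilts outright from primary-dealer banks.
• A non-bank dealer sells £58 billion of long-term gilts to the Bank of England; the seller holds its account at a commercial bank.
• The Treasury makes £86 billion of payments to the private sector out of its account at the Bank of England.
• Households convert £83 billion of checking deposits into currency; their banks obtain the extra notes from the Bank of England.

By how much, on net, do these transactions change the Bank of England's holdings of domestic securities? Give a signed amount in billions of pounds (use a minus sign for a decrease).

+£112.5 billion

OMO purchase (from banks) £54.5 billion: securities added to the Bank of England's portfolio → +£54.5B.
Asset purchase (from non-banks) £58 billion: securities added to the Bank of England's portfolio → +£58B.
Government spending £86 billion: the Bank of England's securities portfolio is untouched → 0.
Currency withdrawal £83 billion: the Bank of England's securities portfolio is untouched → 0.
Net: 54.5 + 58 + 0 + 0 = +£112.5 billion.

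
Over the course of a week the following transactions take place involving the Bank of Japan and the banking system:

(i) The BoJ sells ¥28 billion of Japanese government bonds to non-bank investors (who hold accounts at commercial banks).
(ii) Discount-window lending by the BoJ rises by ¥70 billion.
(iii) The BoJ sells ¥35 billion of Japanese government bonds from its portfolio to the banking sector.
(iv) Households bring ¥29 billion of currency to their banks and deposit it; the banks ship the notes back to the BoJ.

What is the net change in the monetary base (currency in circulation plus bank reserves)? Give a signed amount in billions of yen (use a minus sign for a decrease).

Asset sale (to non-banks) ¥28 billion: BoJ balance sheet contracts → −¥28B.
Discount-window loan ¥70 billion: BoJ balance sheet expands → +¥70B.
OMO sale (to banks) ¥35 billion: BoJ balance sheet contracts → −¥35B.
Currency deposit ¥29 billion: just a shift between currency and reserves — both are base money → 0.
Net: −28 + 70 − 35 + 0 = +¥7 billion.

+¥7 billion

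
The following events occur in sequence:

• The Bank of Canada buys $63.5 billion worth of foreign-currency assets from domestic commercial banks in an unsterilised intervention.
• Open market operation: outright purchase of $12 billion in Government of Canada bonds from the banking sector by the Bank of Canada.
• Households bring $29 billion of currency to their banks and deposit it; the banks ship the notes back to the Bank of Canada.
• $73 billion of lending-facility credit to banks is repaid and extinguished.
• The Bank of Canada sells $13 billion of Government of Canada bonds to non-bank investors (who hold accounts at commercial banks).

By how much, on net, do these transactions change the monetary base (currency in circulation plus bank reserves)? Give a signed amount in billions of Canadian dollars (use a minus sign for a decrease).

-$10.5 billion

FX purchase $63.5 billion: Bank of Canada balance sheet expands → +$63.5B.
OMO purchase (from banks) $12 billion: Bank of Canada balance sheet expands → +$12B.
Currency deposit $29 billion: just a shift between currency and reserves — both are base money → 0.
Discount-window repayment $73 billion: Bank of Canada balance sheet contracts → −$73B.
Asset sale (to non-banks) $13 billion: Bank of Canada balance sheet contracts → −$13B.
Net: 63.5 + 12 + 0 − 73 − 13 = -$10.5 billion.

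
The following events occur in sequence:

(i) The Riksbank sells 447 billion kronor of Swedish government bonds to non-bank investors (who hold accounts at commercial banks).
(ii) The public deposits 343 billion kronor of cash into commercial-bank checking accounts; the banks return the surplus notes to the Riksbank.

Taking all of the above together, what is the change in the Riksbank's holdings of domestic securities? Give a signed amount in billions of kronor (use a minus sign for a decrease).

-447 billion

Riksbank balance sheet:
  Assets:      Securities −447B
  Liabilities: Bank reserves −104B, Currency in circulation −343B
So the change in the Riksbank's holdings of domestic securities is -447 billion.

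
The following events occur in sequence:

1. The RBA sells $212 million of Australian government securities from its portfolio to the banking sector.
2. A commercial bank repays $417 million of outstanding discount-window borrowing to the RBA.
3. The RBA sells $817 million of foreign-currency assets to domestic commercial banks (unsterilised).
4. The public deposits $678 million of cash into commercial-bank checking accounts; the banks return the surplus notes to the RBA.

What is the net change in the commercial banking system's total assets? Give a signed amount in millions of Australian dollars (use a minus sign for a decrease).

RBA balance sheet:
  Assets:      Securities −$212M, Loans to banks −$417M, Foreign assets −$817M
  Liabilities: Bank reserves −$768M, Currency in circulation −$678M
Commercial banking system:
  Assets:      Reserves at CB −$768M, Securities +$212M, Foreign assets +$817M
  Liabilities: Checkable deposits +$678M, Borrowings from CB −$417M
Change in total bank assets = +$261 million.

+$261 million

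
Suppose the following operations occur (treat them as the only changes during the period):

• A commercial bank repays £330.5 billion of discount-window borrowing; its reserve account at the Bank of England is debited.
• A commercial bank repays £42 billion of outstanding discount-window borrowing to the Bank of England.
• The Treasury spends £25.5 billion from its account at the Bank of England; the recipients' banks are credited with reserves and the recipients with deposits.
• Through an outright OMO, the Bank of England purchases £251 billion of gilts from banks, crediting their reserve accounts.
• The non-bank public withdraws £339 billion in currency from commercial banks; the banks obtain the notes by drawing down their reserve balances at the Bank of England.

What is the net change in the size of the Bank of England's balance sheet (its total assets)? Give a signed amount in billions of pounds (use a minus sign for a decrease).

-£121.5 billion

Bank of England balance sheet:
  Assets:      Securities +£251B, Loans to banks −£372.5B
  Liabilities: Bank reserves −£435B, Currency in circulation +£339B, Government deposits −£25.5B
Commercial banking system:
  Assets:      Reserves at CB −£435B, Securities −£251B
  Liabilities: Checkable deposits −£313.5B, Borrowings from CB −£372.5B
Change in total Bank of England assets = -£121.5 billion.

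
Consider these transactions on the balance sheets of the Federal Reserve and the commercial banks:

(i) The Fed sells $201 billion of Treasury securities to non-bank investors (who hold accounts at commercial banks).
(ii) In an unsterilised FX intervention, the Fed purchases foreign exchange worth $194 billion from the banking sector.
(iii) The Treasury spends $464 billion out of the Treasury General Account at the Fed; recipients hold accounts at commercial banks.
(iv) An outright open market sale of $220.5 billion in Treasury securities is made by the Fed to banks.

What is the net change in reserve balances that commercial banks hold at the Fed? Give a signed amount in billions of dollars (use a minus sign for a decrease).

+$236.5 billion

Fed balance sheet:
  Assets:      Securities −$421.5B, Foreign assets +$194B
  Liabilities: Bank reserves +$236.5B, Government deposits −$464B
Commercial banking system:
  Assets:      Reserves at CB +$236.5B, Securities +$220.5B, Foreign assets −$194B
  Liabilities: Checkable deposits +$263B
So the change in reserve balances that commercial banks hold at the Fed is +$236.5 billion.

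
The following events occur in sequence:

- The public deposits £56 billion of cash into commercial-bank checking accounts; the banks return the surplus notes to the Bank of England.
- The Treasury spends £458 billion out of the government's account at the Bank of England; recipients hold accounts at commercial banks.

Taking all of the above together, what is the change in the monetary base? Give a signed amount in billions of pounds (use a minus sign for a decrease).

Bank of England balance sheet:
  Assets:      no change
  Liabilities: Bank reserves +£514B, Currency in circulation −£56B, Government deposits −£458B
Commercial banking system:
  Assets:      Reserves at CB +£514B
  Liabilities: Checkable deposits +£514B
Monetary base = currency + reserves: −£56B + (+£514B) = +£458 billion.

+£458 billion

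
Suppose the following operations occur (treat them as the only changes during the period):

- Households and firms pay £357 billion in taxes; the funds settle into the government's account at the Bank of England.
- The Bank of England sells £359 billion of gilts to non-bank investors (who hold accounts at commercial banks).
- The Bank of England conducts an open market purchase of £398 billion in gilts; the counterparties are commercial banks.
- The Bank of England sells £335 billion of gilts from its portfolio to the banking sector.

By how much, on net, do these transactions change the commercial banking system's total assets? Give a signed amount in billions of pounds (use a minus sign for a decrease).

Government account inflow £357 billion: bank balance sheets shrink → −£357B.
Asset sale (to non-banks) £359 billion: bank balance sheets shrink → −£359B.
OMO purchase (from banks) £398 billion: just an asset swap on bank balance sheets → 0.
OMO sale (to banks) £335 billion: just an asset swap on bank balance sheets → 0.
Net: −357 − 359 + 0 + 0 = -£716 billion.

-£716 billion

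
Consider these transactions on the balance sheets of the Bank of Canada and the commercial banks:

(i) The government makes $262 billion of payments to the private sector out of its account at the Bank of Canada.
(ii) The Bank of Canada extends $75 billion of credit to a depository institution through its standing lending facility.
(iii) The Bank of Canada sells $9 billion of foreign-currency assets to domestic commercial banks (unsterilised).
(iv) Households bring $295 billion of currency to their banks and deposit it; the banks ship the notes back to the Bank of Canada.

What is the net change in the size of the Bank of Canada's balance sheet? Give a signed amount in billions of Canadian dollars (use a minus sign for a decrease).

Bank of Canada balance sheet:
  Assets:      Loans to banks +$75B, Foreign assets −$9B
  Liabilities: Bank reserves +$623B, Currency in circulation −$295B, Government deposits −$262B
Commercial banking system:
  Assets:      Reserves at CB +$623B, Foreign assets +$9B
  Liabilities: Checkable deposits +$557B, Borrowings from CB +$75B
Change in total Bank of Canada assets = +$66 billion.

+$66 billion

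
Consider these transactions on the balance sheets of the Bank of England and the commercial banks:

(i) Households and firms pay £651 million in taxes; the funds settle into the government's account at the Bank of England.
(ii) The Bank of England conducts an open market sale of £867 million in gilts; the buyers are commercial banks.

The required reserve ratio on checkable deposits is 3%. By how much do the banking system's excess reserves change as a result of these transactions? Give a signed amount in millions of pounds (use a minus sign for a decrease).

-£1498.47 million

Government account inflow £651 million: reserves −£651M, deposits −£651M.
OMO sale (to banks) £867 million: reserves −£867M, deposits 0.
Totals: Δreserves = −£1518M, Δdeposits = −£651M.
Δrequired reserves = 3% × −£651M = −£19.53M.
Δexcess reserves = Δreserves − Δrequired = −£1518M − (−£19.53M) = -£1498.47 million.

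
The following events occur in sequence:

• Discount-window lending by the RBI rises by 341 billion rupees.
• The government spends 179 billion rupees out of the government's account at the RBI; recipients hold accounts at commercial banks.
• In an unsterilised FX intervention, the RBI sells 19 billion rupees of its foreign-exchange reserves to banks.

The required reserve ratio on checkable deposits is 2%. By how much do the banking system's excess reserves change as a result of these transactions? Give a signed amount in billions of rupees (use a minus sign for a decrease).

+497.42 billion

Discount-window loan 341 billion rupees: reserves +341B, deposits 0.
Government spending 179 billion rupees: reserves +179B, deposits +179B.
FX sale 19 billion rupees: reserves −19B, deposits 0.
Totals: Δreserves = +501B, Δdeposits = +179B.
Δrequired reserves = 2% × +179B = +3.58B.
Δexcess reserves = Δreserves − Δrequired = +501B − (+3.58B) = +497.42 billion.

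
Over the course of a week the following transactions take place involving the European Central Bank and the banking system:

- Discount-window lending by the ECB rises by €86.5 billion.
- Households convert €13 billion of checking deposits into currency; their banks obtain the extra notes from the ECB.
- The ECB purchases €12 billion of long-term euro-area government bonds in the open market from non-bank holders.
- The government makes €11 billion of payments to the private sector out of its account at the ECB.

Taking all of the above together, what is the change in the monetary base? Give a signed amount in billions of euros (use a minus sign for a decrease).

+€109.5 billion

Discount-window loan €86.5 billion: ECB balance sheet expands → +€86.5B.
Currency withdrawal €13 billion: just a shift between currency and reserves — both are base money → 0.
Asset purchase (from non-banks) €12 billion: ECB balance sheet expands → +€12B.
Government spending €11 billion: a non-base liability converts back to reserves → +€11B.
Net: 86.5 + 0 + 12 + 11 = +€109.5 billion.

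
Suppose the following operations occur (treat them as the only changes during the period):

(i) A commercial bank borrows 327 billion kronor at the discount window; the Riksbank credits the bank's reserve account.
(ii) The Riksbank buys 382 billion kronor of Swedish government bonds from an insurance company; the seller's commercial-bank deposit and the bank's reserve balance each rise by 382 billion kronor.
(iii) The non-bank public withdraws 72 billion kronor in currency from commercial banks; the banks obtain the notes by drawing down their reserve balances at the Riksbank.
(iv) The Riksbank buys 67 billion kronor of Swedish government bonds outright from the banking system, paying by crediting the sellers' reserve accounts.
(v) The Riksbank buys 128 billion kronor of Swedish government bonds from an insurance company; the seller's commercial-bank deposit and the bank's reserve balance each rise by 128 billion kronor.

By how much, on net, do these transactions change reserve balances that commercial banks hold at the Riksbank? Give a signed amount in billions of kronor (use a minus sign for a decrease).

Riksbank balance sheet:
  Assets:      Securities +577B, Loans to banks +327B
  Liabilities: Bank reserves +832B, Currency in circulation +72B
So the change in reserve balances that commercial banks hold at the Riksbank is +832 billion.

+832 billion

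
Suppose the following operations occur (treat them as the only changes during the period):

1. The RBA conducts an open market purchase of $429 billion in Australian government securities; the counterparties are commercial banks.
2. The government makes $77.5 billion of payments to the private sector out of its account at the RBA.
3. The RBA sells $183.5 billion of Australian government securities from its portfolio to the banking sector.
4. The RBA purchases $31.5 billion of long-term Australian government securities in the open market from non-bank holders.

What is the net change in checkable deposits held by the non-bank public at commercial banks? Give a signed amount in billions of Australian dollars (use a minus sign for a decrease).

OMO purchase (from banks) $429 billion: the counterparty is a bank, so public deposits are unchanged → 0.
Government spending $77.5 billion: non-bank counterparties' bank balances rise → +$77.5B.
OMO sale (to banks) $183.5 billion: the counterparty is a bank, so public deposits are unchanged → 0.
Asset purchase (from non-banks) $31.5 billion: non-bank counterparties' bank balances rise → +$31.5B.
Net: 0 + 77.5 + 0 + 31.5 = +$109 billion.

+$109 billion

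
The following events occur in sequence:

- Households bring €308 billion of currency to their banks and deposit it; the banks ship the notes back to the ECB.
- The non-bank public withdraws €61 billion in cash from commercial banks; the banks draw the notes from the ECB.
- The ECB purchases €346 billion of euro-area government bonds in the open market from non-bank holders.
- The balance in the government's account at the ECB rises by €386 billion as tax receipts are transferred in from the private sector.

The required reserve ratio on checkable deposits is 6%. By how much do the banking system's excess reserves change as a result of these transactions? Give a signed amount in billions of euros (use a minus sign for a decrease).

+€194.58 billion

Currency deposit €308 billion: reserves +€308B, deposits +€308B.
Currency withdrawal €61 billion: reserves −€61B, deposits −€61B.
Asset purchase (from non-banks) €346 billion: reserves +€346B, deposits +€346B.
Government account inflow €386 billion: reserves −€386B, deposits −€386B.
Totals: Δreserves = +€207B, Δdeposits = +€207B.
Δrequired reserves = 6% × +€207B = +€12.42B.
Δexcess reserves = Δreserves − Δrequired = +€207B − (+€12.42B) = +€194.58 billion.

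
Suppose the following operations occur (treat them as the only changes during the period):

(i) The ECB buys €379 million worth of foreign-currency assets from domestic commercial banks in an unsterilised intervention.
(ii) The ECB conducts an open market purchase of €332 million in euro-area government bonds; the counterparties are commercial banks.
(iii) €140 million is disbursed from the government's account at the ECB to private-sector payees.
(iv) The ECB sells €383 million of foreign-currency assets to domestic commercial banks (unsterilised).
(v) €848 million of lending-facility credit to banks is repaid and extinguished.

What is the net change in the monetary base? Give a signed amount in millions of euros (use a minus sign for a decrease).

ECB balance sheet:
  Assets:      Securities +€332M, Loans to banks −€848M, Foreign assets −€4M
  Liabilities: Bank reserves −€380M, Government deposits −€140M
Monetary base = currency + reserves: 0 + (−€380M) = -€380 million.

-€380 million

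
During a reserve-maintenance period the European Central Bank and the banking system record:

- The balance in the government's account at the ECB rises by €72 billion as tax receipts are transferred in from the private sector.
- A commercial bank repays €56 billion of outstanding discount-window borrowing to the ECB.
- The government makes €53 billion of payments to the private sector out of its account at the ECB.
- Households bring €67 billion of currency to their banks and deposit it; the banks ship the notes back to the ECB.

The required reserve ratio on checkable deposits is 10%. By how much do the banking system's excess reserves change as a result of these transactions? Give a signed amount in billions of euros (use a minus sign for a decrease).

-€12.8 billion

Government account inflow €72 billion: reserves −€72B, deposits −€72B.
Discount-window repayment €56 billion: reserves −€56B, deposits 0.
Government spending €53 billion: reserves +€53B, deposits +€53B.
Currency deposit €67 billion: reserves +€67B, deposits +€67B.
Totals: Δreserves = −€8B, Δdeposits = +€48B.
Δrequired reserves = 10% × +€48B = +€4.8B.
Δexcess reserves = Δreserves − Δrequired = −€8B − (+€4.8B) = -€12.8 billion.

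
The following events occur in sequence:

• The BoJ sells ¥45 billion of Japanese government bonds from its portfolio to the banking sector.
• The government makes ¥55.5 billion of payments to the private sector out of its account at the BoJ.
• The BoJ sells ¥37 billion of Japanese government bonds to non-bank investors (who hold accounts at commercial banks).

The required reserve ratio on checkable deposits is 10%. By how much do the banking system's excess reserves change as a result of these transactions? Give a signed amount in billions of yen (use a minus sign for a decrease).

OMO sale (to banks) ¥45 billion: reserves −¥45B, deposits 0.
Government spending ¥55.5 billion: reserves +¥55.5B, deposits +¥55.5B.
Asset sale (to non-banks) ¥37 billion: reserves −¥37B, deposits −¥37B.
Totals: Δreserves = −¥26.5B, Δdeposits = +¥18.5B.
Δrequired reserves = 10% × +¥18.5B = +¥1.85B.
Δexcess reserves = Δreserves − Δrequired = −¥26.5B − (+¥1.85B) = -¥28.35 billion.

-¥28.35 billion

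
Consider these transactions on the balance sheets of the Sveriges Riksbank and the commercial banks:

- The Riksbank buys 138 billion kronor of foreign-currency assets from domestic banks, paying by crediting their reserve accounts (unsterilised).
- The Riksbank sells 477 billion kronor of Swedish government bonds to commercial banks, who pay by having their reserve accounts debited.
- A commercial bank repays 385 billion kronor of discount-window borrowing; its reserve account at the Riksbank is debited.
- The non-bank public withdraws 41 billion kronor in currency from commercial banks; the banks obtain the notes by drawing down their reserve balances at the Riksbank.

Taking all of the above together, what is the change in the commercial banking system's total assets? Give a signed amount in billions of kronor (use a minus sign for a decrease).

-426 billion

FX purchase 138 billion kronor: just an asset swap on bank balance sheets → 0.
OMO sale (to banks) 477 billion kronor: just an asset swap on bank balance sheets → 0.
Discount-window repayment 385 billion kronor: bank balance sheets shrink → −385B.
Currency withdrawal 41 billion kronor: bank balance sheets shrink → −41B.
Net: 0 + 0 − 385 − 41 = -426 billion.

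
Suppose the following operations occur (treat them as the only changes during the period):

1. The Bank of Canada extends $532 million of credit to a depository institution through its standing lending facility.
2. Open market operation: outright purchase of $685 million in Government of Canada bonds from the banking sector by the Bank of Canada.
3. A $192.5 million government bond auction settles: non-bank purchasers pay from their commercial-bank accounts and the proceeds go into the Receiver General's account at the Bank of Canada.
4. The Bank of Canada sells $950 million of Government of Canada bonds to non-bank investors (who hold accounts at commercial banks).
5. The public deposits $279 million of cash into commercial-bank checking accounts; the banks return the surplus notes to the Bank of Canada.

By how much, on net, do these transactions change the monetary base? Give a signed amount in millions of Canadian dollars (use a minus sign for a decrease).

+$74.5 million

Bank of Canada balance sheet:
  Assets:      Securities −$265M, Loans to banks +$532M
  Liabilities: Bank reserves +$353.5M, Currency in circulation −$279M, Government deposits +$192.5M
Monetary base = currency + reserves: −$279M + (+$353.5M) = +$74.5 million.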